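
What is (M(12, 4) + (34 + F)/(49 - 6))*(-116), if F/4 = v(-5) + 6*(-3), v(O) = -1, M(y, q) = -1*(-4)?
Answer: -15080/43 ≈ -350.70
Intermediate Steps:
M(y, q) = 4
F = -76 (F = 4*(-1 + 6*(-3)) = 4*(-1 - 18) = 4*(-19) = -76)
(M(12, 4) + (34 + F)/(49 - 6))*(-116) = (4 + (34 - 76)/(49 - 6))*(-116) = (4 - 42/43)*(-116) = (130/43)*(-116) = -15080/43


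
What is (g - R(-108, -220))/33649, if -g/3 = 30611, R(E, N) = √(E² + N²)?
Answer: -13119/4807 - 4*√3754/33649 ≈ -2.7364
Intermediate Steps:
g = -91833 (g = -3*30611 = -91833)
(g - R(-108, -220))/33649 = (-91833 - √((-108)² + (-220)²))/33649 = (-91833 - √(11664 + 48400))*(1/33649) = (-91833 - √60064)*(1/33649) = (-91833 - 4*√3754)*(1/33649) = -13119/4807 - 4*√3754/33649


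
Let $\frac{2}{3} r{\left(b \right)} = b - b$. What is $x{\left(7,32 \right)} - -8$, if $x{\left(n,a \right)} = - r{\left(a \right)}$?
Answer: $8$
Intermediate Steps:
$r{\left(b \right)} = 0$ ($r{\left(b \right)} = \frac{3 \left(b - b\right)}{2} = \frac{3}{2} \cdot 0 = 0$)
$x{\left(n,a \right)} = 0$ ($x{\left(n,a \right)} = \left(-1\right) 0 = 0$)
$x{\left(7,32 \right)} - -8 = 0 - -8 = 0 + 8 = 8$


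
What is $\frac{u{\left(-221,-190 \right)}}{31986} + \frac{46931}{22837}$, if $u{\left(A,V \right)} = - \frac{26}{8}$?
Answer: $\frac{6004242983}{2921857128} \approx 2.0549$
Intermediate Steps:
$u{\left(A,V \right)} = - \frac{13}{4}$ ($u{\left(A,V \right)} = \left(-26\right) \frac{1}{8} = - \frac{13}{4}$)
$\frac{u{\left(-221,-190 \right)}}{31986} + \frac{46931}{22837} = - \frac{13}{4 \cdot 31986} + \frac{46931}{22837} = \left(- \frac{13}{4}\right) \frac{1}{31986} + 46931 \cdot \frac{1}{22837} = - \frac{13}{127944} + \frac{46931}{22837} = \frac{6004242983}{2921857128}$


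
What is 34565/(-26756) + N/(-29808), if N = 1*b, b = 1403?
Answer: -11607089/8668944 ≈ -1.3389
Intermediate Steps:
N = 1403 (N = 1*1403 = 1403)
34565/(-26756) + N/(-29808) = 34565/(-26756) + 1403/(-29808) = 34565*(-1/26756) + 1403*(-1/29808) = -34565/26756 - 61/1296 = -11607089/8668944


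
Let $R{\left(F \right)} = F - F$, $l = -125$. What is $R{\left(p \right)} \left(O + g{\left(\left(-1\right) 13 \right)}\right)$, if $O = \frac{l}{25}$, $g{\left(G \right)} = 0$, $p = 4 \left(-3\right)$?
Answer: $0$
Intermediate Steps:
$p = -12$
$R{\left(F \right)} = 0$
$O = -5$ ($O = - \frac{125}{25} = \left(-125\right) \frac{1}{25} = -5$)
$R{\left(p \right)} \left(O + g{\left(\left(-1\right) 13 \right)}\right) = 0 \left(-5 + 0\right) = 0 \left(-5\right) = 0$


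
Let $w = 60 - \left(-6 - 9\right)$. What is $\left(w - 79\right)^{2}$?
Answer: $16$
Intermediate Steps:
$w = 75$ ($w = 60 - \left(-6 - 9\right) = 60 - -15 = 60 + 15 = 75$)
$\left(w - 79\right)^{2} = \left(75 - 79\right)^{2} = \left(-4\right)^{2} = 16$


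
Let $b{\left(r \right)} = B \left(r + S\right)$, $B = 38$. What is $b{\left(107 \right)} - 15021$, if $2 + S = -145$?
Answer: $-16541$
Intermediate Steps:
$S = -147$ ($S = -2 - 145 = -147$)
$b{\left(r \right)} = -5586 + 38 r$ ($b{\left(r \right)} = 38 \left(r - 147\right) = 38 \left(-147 + r\right) = -5586 + 38 r$)
$b{\left(107 \right)} - 15021 = \left(-5586 + 38 \cdot 107\right) - 15021 = \left(-5586 + 4066\right) - 15021 = -1520 - 15021 = -16541$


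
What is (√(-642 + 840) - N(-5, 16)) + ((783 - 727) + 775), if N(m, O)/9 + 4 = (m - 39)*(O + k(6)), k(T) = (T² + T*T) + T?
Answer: 38091 + 3*√22 ≈ 38105.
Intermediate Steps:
k(T) = T + 2*T² (k(T) = (T² + T²) + T = 2*T² + T = T + 2*T²)
N(m, O) = -36 + 9*(-39 + m)*(78 + O) (N(m, O) = -36 + 9*((m - 39)*(O + 6*(1 + 2*6))) = -36 + 9*((-39 + m)*(O + 6*(1 + 12))) = -36 + 9*((-39 + m)*(O + 6*13)) = -36 + 9*((-39 + m)*(O + 78)) = -36 + 9*((-39 + m)*(78 + O)) = -36 + 9*(-39 + m)*(78 + O))
(√(-642 + 840) - N(-5, 16)) + ((783 - 727) + 775) = (√(-642 + 840) - (-27414 - 351*16 + 702*(-5) + 9*16*(-5))) + ((783 - 727) + 775) = (√198 - (-27414 - 5616 - 3510 - 720)) + (56 + 775) = (3*√22 - 1*(-37260)) + 831 = (3*√22 + 37260) + 831 = (37260 + 3*√22) + 831 = 38091 + 3*√22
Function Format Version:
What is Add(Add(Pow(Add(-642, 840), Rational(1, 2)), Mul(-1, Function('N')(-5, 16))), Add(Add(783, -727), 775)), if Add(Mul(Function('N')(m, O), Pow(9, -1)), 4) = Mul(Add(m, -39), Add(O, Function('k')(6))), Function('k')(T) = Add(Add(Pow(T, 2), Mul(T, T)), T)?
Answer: Add(38091, Mul(3, Pow(22, Rational(1, 2)))) ≈ 38105.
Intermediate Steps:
Function('k')(T) = Add(T, Mul(2, Pow(T, 2))) (Function('k')(T) = Add(Add(Pow(T, 2), Pow(T, 2)), T) = Add(Mul(2, Pow(T, 2)), T) = Add(T, Mul(2, Pow(T, 2))))
Function('N')(m, O) = Add(-36, Mul(9, Add(-39, m), Add(78, O))) (Function('N')(m, O) = Add(-36, Mul(9, Mul(Add(m, -39), Add(O, Mul(6, Add(1, Mul(2, 6))))))) = Add(-36, Mul(9, Mul(Add(-39, m), Add(O, Mul(6, Add(1, 12)))))) = Add(-36, Mul(9, Mul(Add(-39, m), Add(O, Mul(6, 13))))) = Add(-36, Mul(9, Mul(Add(-39, m), Add(O, 78)))) = Add(-36, Mul(9, Mul(Add(-39, m), Add(78, O)))) = Add(-36, Mul(9, Add(-39, m), Add(78, O))))
Add(Add(Pow(Add(-642, 840), Rational(1, 2)), Mul(-1, Function('N')(-5, 16))), Add(Add(783, -727), 775)) = Add(Add(Pow(Add(-642, 840), Rational(1, 2)), Mul(-1, Add(-27414, Mul(-351, 16), Mul(702, -5), Mul(9, 16, -5)))), Add(Add(783, -727), 775)) = Add(Add(Pow(198, Rational(1, 2)), Mul(-1, Add(-27414, -5616, -3510, -720))), Add(56, 775)) = Add(Add(Mul(3, Pow(22, Rational(1, 2))), Mul(-1, -37260)), 831) = Add(Add(Mul(3, Pow(22, Rational(1, 2))), 37260), 831) = Add(Add(37260, Mul(3, Pow(22, Rational(1, 2)))), 831) = Add(38091, Mul(3, Pow(22, Rational(1, 2))))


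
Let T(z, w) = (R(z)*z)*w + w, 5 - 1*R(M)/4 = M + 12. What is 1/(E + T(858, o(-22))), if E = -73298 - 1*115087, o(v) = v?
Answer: 1/65122553 ≈ 1.5356e-8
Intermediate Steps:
R(M) = -28 - 4*M (R(M) = 20 - 4*(M + 12) = 20 - 4*(12 + M) = 20 + (-48 - 4*M) = -28 - 4*M)
T(z, w) = w + w*z*(-28 - 4*z) (T(z, w) = ((-28 - 4*z)*z)*w + w = (z*(-28 - 4*z))*w + w = w*z*(-28 - 4*z) + w = w + w*z*(-28 - 4*z))
E = -188385 (E = -73298 - 115087 = -188385)
1/(E + T(858, o(-22))) = 1/(-188385 - 1*(-22)*(-1 + 4*858*(7 + 858))) = 1/(-188385 - 1*(-22)*(-1 + 4*858*865)) = 1/(-188385 - 1*(-22)*(-1 + 2968680)) = 1/(-188385 - 1*(-22)*2968679) = 1/(-188385 + 65310938) = 1/65122553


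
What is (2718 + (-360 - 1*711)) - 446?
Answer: 1201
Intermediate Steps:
(2718 + (-360 - 1*711)) - 446 = (2718 + (-360 - 711)) - 446 = (2718 - 1071) - 446 = 1647 - 446 = 1201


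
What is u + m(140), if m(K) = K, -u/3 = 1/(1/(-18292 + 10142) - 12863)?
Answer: 14676707590/104833451 ≈ 140.00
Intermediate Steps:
u = 24450/104833451 (u = -3/(1/(-18292 + 10142) - 12863) = -3/(1/(-8150) - 12863) = -3/(-1/8150 - 12863) = -3/(-104833451/8150) = -3*(-8150/104833451) = 24450/104833451 ≈ 0.00023323)
u + m(140) = 24450/104833451 + 140 = 14676707590/104833451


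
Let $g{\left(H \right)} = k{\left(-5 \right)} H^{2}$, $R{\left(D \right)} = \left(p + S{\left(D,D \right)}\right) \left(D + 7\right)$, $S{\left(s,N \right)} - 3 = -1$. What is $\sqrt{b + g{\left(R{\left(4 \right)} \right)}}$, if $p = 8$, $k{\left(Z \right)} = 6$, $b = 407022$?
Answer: $13 \sqrt{2838} \approx 692.55$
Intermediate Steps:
$S{\left(s,N \right)} = 2$ ($S{\left(s,N \right)} = 3 - 1 = 2$)
$R{\left(D \right)} = 70 + 10 D$ ($R{\left(D \right)} = \left(8 + 2\right) \left(D + 7\right) = 10 \left(7 + D\right) = 70 + 10 D$)
$g{\left(H \right)} = 6 H^{2}$
$\sqrt{b + g{\left(R{\left(4 \right)} \right)}} = \sqrt{407022 + 6 \left(70 + 10 \cdot 4\right)^{2}} = \sqrt{407022 + 6 \left(70 + 40\right)^{2}} = \sqrt{407022 + 6 \cdot 110^{2}} = \sqrt{407022 + 6 \cdot 12100} = \sqrt{407022 + 72600} = \sqrt{479622} = 13 \sqrt{2838}$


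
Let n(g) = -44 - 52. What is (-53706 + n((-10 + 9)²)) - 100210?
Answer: -154012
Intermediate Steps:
n(g) = -96
(-53706 + n((-10 + 9)²)) - 100210 = (-53706 - 96) - 100210 = -53802 - 100210 = -154012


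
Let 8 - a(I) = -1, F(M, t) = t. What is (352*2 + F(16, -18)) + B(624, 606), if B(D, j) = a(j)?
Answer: 695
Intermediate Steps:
a(I) = 9 (a(I) = 8 - 1*(-1) = 8 + 1 = 9)
B(D, j) = 9
(352*2 + F(16, -18)) + B(624, 606) = (352*2 - 18) + 9 = (704 - 18) + 9 = 686 + 9 = 695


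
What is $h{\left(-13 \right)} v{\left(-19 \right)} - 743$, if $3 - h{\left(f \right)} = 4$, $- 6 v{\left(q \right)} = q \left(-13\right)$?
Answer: $- \frac{4211}{6} \approx -701.83$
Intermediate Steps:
$v{\left(q \right)} = \frac{13 q}{6}$ ($v{\left(q \right)} = - \frac{q \left(-13\right)}{6} = - \frac{\left(-13\right) q}{6} = \frac{13 q}{6}$)
$h{\left(f \right)} = -1$ ($h{\left(f \right)} = 3 - 4 = -1$)
$h{\left(-13 \right)} v{\left(-19 \right)} - 743 = - \frac{13 \left(-19\right)}{6} - 743 = \left(-1\right) \left(- \frac{247}{6}\right) - 743 = \frac{247}{6} - 743 = - \frac{4211}{6}$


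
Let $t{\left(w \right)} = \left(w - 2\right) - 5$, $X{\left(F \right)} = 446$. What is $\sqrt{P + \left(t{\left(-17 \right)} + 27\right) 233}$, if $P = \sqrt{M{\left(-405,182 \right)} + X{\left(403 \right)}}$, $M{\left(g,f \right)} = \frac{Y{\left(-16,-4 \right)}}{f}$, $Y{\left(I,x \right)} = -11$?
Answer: $\frac{\sqrt{23153676 + 182 \sqrt{14771302}}}{182} \approx 26.835$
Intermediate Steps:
$t{\left(w \right)} = -7 + w$ ($t{\left(w \right)} = \left(-2 + w\right) - 5 = -7 + w$)
$M{\left(g,f \right)} = - \frac{11}{f}$
$P = \frac{\sqrt{14771302}}{182}$ ($P = \sqrt{- \frac{11}{182} + 446} = \sqrt{\frac{81161}{182}} = \frac{\sqrt{14771302}}{182} \approx 21.117$)
$\sqrt{P + \left(t{\left(-17 \right)} + 27\right) 233} = \sqrt{\frac{\sqrt{14771302}}{182} + \left(\left(-7 - 17\right) + 27\right) 233} = \sqrt{\frac{\sqrt{14771302}}{182} + \left(-24 + 27\right) 233} = \sqrt{\frac{\sqrt{14771302}}{182} + 3 \cdot 233} = \sqrt{\frac{\sqrt{14771302}}{182} + 699} = \sqrt{699 + \frac{\sqrt{14771302}}{182}}$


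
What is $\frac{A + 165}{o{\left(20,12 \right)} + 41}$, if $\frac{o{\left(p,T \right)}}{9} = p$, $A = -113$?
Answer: $\frac{4}{17} \approx 0.23529$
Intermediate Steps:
$o{\left(p,T \right)} = 9 p$
$\frac{A + 165}{o{\left(20,12 \right)} + 41} = \frac{-113 + 165}{9 \cdot 20 + 41} = \frac{52}{180 + 41} = \frac{52}{221} = 52 \cdot \frac{1}{221} = \frac{4}{17}$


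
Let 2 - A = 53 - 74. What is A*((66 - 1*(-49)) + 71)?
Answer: 4278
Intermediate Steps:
A = 23 (A = 2 - (53 - 74) = 2 - 1*(-21) = 2 + 21 = 23)
A*((66 - 1*(-49)) + 71) = 23*((66 - 1*(-49)) + 71) = 23*((66 + 49) + 71) = 23*(115 + 71) = 23*186 = 4278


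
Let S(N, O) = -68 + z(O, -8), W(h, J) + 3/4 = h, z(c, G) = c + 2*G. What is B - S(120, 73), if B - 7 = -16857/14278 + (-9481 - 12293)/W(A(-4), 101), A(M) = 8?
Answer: -1236592425/414062 ≈ -2986.5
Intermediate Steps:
W(h, J) = -¾ + h
S(N, O) = -84 + O (S(N, O) = -68 + (O + 2*(-8)) = -68 + (O - 16) = -68 + (-16 + O) = -84 + O)
B = -1241147107/414062 (B = 7 + (-16857/14278 + (-9481 - 12293)/(-¾ + 8)) = 7 + (-16857*1/14278 - 21774/29/4) = 7 + (-16857/14278 - 21774*4/29) = 7 + (-16857/14278 - 87096/29) = 7 - 1244045541/414062 = -1241147107/414062 ≈ -2997.5)
B - S(120, 73) = -1241147107/414062 - (-84 + 73) = -1241147107/414062 - 1*(-11) = -1241147107/414062 + 11 = -1236592425/414062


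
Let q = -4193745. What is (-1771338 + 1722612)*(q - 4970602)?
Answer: 446541971922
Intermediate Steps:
(-1771338 + 1722612)*(q - 4970602) = (-1771338 + 1722612)*(-4193745 - 4970602) = -48726*(-9164347) = 446541971922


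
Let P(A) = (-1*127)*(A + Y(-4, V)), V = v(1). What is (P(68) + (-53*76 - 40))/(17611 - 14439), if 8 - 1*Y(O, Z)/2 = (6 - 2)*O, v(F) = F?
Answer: -4700/793 ≈ -5.9269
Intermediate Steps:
V = 1
Y(O, Z) = 16 - 8*O (Y(O, Z) = 16 - 2*(6 - 2)*O = 16 - 8*O)
P(A) = -6096 - 127*A (P(A) = (-1*127)*(A + (16 - 8*(-4))) = -127*(A + (16 + 32)) = -127*(A + 48) = -127*(48 + A) = -6096 - 127*A)
(P(68) + (-53*76 - 40))/(17611 - 14439) = ((-6096 - 127*68) + (-53*76 - 40))/(17611 - 14439) = ((-6096 - 8636) + (-4028 - 40))/3172 = (-14732 - 4068)*(1/3172) = -18800*1/3172 = -4700/793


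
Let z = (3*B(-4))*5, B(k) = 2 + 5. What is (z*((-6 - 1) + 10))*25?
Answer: 7875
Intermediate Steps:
B(k) = 7
z = 105 (z = (3*7)*5 = 21*5 = 105)
(z*((-6 - 1) + 10))*25 = (105*((-6 - 1) + 10))*25 = (105*(-7 + 10))*25 = (105*3)*25 = 315*25 = 7875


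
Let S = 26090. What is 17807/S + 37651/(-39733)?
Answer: -274789059/1036633970 ≈ -0.26508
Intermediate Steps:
17807/S + 37651/(-39733) = 17807/26090 + 37651/(-39733) = 17807*(1/26090) + 37651*(-1/39733) = 17807/26090 - 37651/39733 = -274789059/1036633970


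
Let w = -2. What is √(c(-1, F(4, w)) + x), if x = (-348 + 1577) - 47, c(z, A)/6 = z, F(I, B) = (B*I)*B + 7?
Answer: 14*√6 ≈ 34.293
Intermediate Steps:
F(I, B) = 7 + I*B² (F(I, B) = I*B² + 7 = 7 + I*B²)
c(z, A) = 6*z
x = 1182 (x = 1229 - 47 = 1182)
√(c(-1, F(4, w)) + x) = √(6*(-1) + 1182) = √(-6 + 1182) = √1176 = 14*√6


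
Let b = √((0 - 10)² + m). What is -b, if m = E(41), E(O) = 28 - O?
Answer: -√87 ≈ -9.3274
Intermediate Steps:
m = -13 (m = 28 - 1*41 = 28 - 41 = -13)
b = √87 (b = √((0 - 10)² - 13) = √((-10)² - 13) = √(100 - 13) = √87 ≈ 9.3274)
-b = -√87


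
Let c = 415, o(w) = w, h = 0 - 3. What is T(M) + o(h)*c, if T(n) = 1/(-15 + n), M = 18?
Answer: -3734/3 ≈ -1244.7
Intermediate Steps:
h = -3
T(M) + o(h)*c = 1/(-15 + 18) - 3*415 = 1/3 - 1245 = -3734/3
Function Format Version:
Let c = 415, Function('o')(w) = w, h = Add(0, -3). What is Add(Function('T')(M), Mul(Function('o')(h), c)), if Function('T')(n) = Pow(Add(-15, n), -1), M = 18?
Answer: Rational(-3734, 3) ≈ -1244.7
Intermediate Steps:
h = -3
Add(Function('T')(M), Mul(Function('o')(h), c)) = Add(Pow(Add(-15, 18), -1), Mul(-3, 415)) = Add(Pow(3, -1), -1245) = Add(Rational(1, 3), -1245) = Rational(-3734, 3)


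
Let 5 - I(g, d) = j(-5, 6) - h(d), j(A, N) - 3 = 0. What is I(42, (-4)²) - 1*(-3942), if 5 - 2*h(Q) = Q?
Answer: 7877/2 ≈ 3938.5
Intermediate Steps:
h(Q) = 5/2 - Q/2
j(A, N) = 3 (j(A, N) = 3 + 0 = 3)
I(g, d) = 9/2 - d/2 (I(g, d) = 5 - (3 - (5/2 - d/2)) = 5 - (3 + (-5/2 + d/2)) = 5 - (½ + d/2) = 5 + (-½ - d/2) = 9/2 - d/2)
I(42, (-4)²) - 1*(-3942) = (9/2 - ½*(-4)²) - 1*(-3942) = (9/2 - ½*16) + 3942 = (9/2 - 8) + 3942 = -7/2 + 3942 = 7877/2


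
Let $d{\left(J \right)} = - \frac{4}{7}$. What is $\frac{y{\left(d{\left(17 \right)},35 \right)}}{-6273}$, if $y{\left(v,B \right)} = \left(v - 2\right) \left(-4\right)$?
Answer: $- \frac{8}{4879} \approx -0.0016397$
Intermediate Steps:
$d{\left(J \right)} = - \frac{4}{7}$ ($d{\left(J \right)} = \left(-4\right) \frac{1}{7} = - \frac{4}{7}$)
$y{\left(v,B \right)} = 8 - 4 v$ ($y{\left(v,B \right)} = \left(-2 + v\right) \left(-4\right) = 8 - 4 v$)
$\frac{y{\left(d{\left(17 \right)},35 \right)}}{-6273} = \frac{8 - - \frac{16}{7}}{-6273} = \left(8 + \frac{16}{7}\right) \left(- \frac{1}{6273}\right) = \frac{72}{7} \left(- \frac{1}{6273}\right) = - \frac{8}{4879}$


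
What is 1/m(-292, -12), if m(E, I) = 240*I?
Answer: -1/2880 ≈ -0.00034722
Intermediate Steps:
1/m(-292, -12) = 1/(240*(-12)) = 1/(-2880) = -1/2880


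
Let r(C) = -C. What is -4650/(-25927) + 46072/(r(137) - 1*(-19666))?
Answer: 1285318594/506328383 ≈ 2.5385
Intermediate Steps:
-4650/(-25927) + 46072/(r(137) - 1*(-19666)) = -4650/(-25927) + 46072/(-1*137 - 1*(-19666)) = -4650*(-1/25927) + 46072/(-137 + 19666) = 4650/25927 + 46072/19529 = 1285318594/506328383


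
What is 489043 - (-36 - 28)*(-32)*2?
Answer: 484947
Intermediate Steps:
489043 - (-36 - 28)*(-32)*2 = 489043 - (-64*(-32))*2 = 489043 - 2048*2 = 489043 - 1*4096 = 489043 - 4096 = 484947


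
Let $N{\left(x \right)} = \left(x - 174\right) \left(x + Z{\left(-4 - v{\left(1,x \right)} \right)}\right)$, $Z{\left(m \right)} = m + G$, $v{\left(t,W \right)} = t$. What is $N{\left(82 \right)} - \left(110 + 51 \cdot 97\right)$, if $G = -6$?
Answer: $-11589$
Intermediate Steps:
$Z{\left(m \right)} = -6 + m$ ($Z{\left(m \right)} = m - 6 = -6 + m$)
$N{\left(x \right)} = \left(-174 + x\right) \left(-11 + x\right)$ ($N{\left(x \right)} = \left(x - 174\right) \left(x - 11\right) = \left(-174 + x\right) \left(x - 11\right) = \left(-174 + x\right) \left(-11 + x\right)$)
$N{\left(82 \right)} - \left(110 + 51 \cdot 97\right) = \left(1914 + 82^{2} - 15170\right) - \left(110 + 51 \cdot 97\right) = \left(1914 + 6724 - 15170\right) - \left(110 + 4947\right) = -6532 - 5057 = -11589$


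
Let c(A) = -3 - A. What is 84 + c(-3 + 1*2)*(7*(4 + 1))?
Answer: 14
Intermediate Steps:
84 + c(-3 + 1*2)*(7*(4 + 1)) = 84 + (-3 - (-3 + 1*2))*(7*(4 + 1)) = 84 + (-3 - (-3 + 2))*(7*5) = 84 + (-3 - 1*(-1))*35 = 84 + (-3 + 1)*35 = 84 - 2*35 = 84 - 70 = 14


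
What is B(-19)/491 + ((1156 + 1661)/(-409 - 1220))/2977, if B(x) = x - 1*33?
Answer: -28173207/264568967 ≈ -0.10649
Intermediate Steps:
B(x) = -33 + x (B(x) = x - 33 = -33 + x)
B(-19)/491 + ((1156 + 1661)/(-409 - 1220))/2977 = (-33 - 19)/491 + ((1156 + 1661)/(-409 - 1220))/2977 = -52*1/491 + (2817/(-1629))*(1/2977) = -52/491 + (2817*(-1/1629))*(1/2977) = -52/491 - 313/181*1/2977 = -52/491 - 313/538837 = -28173207/264568967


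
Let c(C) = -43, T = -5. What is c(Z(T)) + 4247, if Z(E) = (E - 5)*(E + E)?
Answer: 4204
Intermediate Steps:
Z(E) = 2*E*(-5 + E) (Z(E) = (-5 + E)*(2*E) = 2*E*(-5 + E))
c(Z(T)) + 4247 = -43 + 4247 = 4204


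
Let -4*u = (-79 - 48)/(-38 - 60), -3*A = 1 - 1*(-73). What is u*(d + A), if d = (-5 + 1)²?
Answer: 1651/588 ≈ 2.8078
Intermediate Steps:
A = -74/3 (A = -(1 - 1*(-73))/3 = -(1 + 73)/3 = -⅓*74 = -74/3 ≈ -24.667)
d = 16 (d = (-4)² = 16)
u = -127/392 (u = -(-79 - 48)/(4*(-38 - 60)) = -(-127)/(4*(-98)) = -(-127)*(-1)/(4*98) = -¼*127/98 = -127/392 ≈ -0.32398)
u*(d + A) = -127*(16 - 74/3)/392 = -127/392*(-26/3) = 1651/588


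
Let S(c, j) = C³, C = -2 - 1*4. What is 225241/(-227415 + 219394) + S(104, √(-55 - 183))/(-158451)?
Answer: -11895976385/423645157 ≈ -28.080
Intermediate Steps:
C = -6 (C = -2 - 4 = -6)
S(c, j) = -216 (S(c, j) = (-6)³ = -216)
225241/(-227415 + 219394) + S(104, √(-55 - 183))/(-158451) = 225241/(-227415 + 219394) - 216/(-158451) = 225241/(-8021) - 216*(-1/158451) = 225241*(-1/8021) + 72/52817 = -225241/8021 + 72/52817 = -11895976385/423645157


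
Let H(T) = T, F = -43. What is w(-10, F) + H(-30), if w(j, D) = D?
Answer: -73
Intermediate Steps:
w(-10, F) + H(-30) = -43 - 30 = -73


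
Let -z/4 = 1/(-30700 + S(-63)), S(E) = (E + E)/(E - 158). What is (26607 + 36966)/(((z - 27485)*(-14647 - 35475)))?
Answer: 215657861451/4673225302595866 ≈ 4.6148e-5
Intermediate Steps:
S(E) = 2*E/(-158 + E) (S(E) = (2*E)/(-158 + E) = 2*E/(-158 + E))
z = 442/3392287 (z = -4/(-30700 + 2*(-63)/(-158 - 63)) = -4/(-30700 + 2*(-63)/(-221)) = -4/(-30700 + 2*(-63)*(-1/221)) = -4/(-30700 + 126/221) = -4/(-6784574/221) = -4*(-221/6784574) = 442/3392287 ≈ 0.00013030)
(26607 + 36966)/(((z - 27485)*(-14647 - 35475))) = (26607 + 36966)/(((442/3392287 - 27485)*(-14647 - 35475))) = 63573/((-93237007753/3392287*(-50122))) = 63573/(4673225302595866/3392287) = 63573*(3392287/4673225302595866) = 215657861451/4673225302595866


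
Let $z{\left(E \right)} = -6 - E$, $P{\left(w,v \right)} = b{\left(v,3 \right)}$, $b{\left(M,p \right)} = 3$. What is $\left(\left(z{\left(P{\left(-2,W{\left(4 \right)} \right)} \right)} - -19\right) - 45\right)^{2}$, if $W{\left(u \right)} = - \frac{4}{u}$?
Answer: $1225$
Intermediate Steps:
$P{\left(w,v \right)} = 3$
$\left(\left(z{\left(P{\left(-2,W{\left(4 \right)} \right)} \right)} - -19\right) - 45\right)^{2} = \left(\left(\left(-6 - 3\right) - -19\right) - 45\right)^{2} = \left(\left(\left(-6 - 3\right) + 19\right) - 45\right)^{2} = \left(\left(-9 + 19\right) - 45\right)^{2} = \left(10 - 45\right)^{2} = \left(-35\right)^{2} = 1225$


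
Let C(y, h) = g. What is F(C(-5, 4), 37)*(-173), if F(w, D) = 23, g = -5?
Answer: -3979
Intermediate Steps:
C(y, h) = -5
F(C(-5, 4), 37)*(-173) = 23*(-173) = -3979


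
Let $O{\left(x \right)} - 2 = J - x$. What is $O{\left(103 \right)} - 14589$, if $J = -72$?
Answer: $-14762$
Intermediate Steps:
$O{\left(x \right)} = -70 - x$ ($O{\left(x \right)} = 2 - \left(72 + x\right) = -70 - x$)
$O{\left(103 \right)} - 14589 = \left(-70 - 103\right) - 14589 = -173 - 14589 = -14762$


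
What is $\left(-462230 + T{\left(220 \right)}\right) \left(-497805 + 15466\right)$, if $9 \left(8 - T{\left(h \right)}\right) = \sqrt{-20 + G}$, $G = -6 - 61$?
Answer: $222947697258 + \frac{482339 i \sqrt{87}}{9} \approx 2.2295 \cdot 10^{11} + 4.9988 \cdot 10^{5} i$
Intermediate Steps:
$G = -67$
$T{\left(h \right)} = 8 - \frac{i \sqrt{87}}{9}$ ($T{\left(h \right)} = 8 - \frac{\sqrt{-20 - 67}}{9} = 8 - \frac{\sqrt{-87}}{9} = 8 - \frac{i \sqrt{87}}{9}$)
$\left(-462230 + T{\left(220 \right)}\right) \left(-497805 + 15466\right) = \left(-462230 + \left(8 - \frac{i \sqrt{87}}{9}\right)\right) \left(-497805 + 15466\right) = \left(-462222 - \frac{i \sqrt{87}}{9}\right) \left(-482339\right) = 222947697258 + \frac{482339 i \sqrt{87}}{9}$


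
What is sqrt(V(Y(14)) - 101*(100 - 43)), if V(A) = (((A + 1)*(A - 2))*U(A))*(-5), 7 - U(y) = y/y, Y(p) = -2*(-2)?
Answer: 3*I*sqrt(673) ≈ 77.827*I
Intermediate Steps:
Y(p) = 4
U(y) = 6 (U(y) = 7 - y/y = 7 - 1*1 = 7 - 1 = 6)
V(A) = -30*(1 + A)*(-2 + A) (V(A) = (((A + 1)*(A - 2))*6)*(-5) = (((1 + A)*(-2 + A))*6)*(-5) = (6*(1 + A)*(-2 + A))*(-5) = -30*(1 + A)*(-2 + A))
sqrt(V(Y(14)) - 101*(100 - 43)) = sqrt((60 - 30*4**2 + 30*4) - 101*(100 - 43)) = sqrt((60 - 30*16 + 120) - 101*57) = sqrt((60 - 480 + 120) - 5757) = sqrt(-300 - 5757) = sqrt(-6057) = 3*I*sqrt(673)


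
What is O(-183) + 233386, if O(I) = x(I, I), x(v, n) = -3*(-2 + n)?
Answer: 233941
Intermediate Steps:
x(v, n) = 6 - 3*n
O(I) = 6 - 3*I
O(-183) + 233386 = (6 - 3*(-183)) + 233386 = (6 + 549) + 233386 = 555 + 233386 = 233941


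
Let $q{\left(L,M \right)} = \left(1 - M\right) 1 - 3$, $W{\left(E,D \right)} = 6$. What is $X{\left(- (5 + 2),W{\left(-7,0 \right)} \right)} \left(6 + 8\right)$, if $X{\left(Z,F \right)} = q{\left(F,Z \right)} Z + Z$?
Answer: $-588$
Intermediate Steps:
$q{\left(L,M \right)} = -2 - M$ ($q{\left(L,M \right)} = \left(1 - M\right) - 3 = -2 - M$)
$X{\left(Z,F \right)} = Z + Z \left(-2 - Z\right)$ ($X{\left(Z,F \right)} = \left(-2 - Z\right) Z + Z = Z \left(-2 - Z\right) + Z = Z + Z \left(-2 - Z\right)$)
$X{\left(- (5 + 2),W{\left(-7,0 \right)} \right)} \left(6 + 8\right) = - - (5 + 2) \left(1 - \left(5 + 2\right)\right) \left(6 + 8\right) = - \left(-1\right) 7 \left(1 - 7\right) 14 = \left(-1\right) \left(-7\right) \left(1 - 7\right) 14 = \left(-1\right) \left(-7\right) \left(-6\right) 14 = \left(-42\right) 14 = -588$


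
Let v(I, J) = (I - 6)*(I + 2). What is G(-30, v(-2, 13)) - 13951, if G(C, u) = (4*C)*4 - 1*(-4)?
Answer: -14427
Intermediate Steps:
v(I, J) = (-6 + I)*(2 + I)
G(C, u) = 4 + 16*C (G(C, u) = 16*C + 4 = 4 + 16*C)
G(-30, v(-2, 13)) - 13951 = (4 + 16*(-30)) - 13951 = (4 - 480) - 13951 = -476 - 13951 = -14427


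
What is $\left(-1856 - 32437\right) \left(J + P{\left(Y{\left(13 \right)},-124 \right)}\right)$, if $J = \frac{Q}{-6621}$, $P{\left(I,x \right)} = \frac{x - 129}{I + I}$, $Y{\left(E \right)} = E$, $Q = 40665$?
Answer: $\frac{31234098693}{57382} \approx 5.4432 \cdot 10^{5}$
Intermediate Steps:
$P{\left(I,x \right)} = \frac{-129 + x}{2 I}$
$J = - \frac{13555}{2207}$ ($J = \frac{40665}{-6621} = 40665 \left(- \frac{1}{6621}\right) = - \frac{13555}{2207} \approx -6.1418$)
$\left(-1856 - 32437\right) \left(J + P{\left(Y{\left(13 \right)},-124 \right)}\right) = \left(-1856 - 32437\right) \left(- \frac{13555}{2207} + \frac{-129 - 124}{2 \cdot 13}\right) = - 34293 \left(- \frac{13555}{2207} + \frac{1}{2} \cdot \frac{1}{13} \left(-253\right)\right) = - 34293 \left(- \frac{13555}{2207} - \frac{253}{26}\right) = \left(-34293\right) \left(- \frac{910801}{57382}\right) = \frac{31234098693}{57382}$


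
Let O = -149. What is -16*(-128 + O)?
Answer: 4432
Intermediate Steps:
-16*(-128 + O) = -16*(-128 - 149) = -16*(-277) = 4432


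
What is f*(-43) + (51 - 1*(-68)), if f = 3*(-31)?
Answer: 4118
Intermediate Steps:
f = -93
f*(-43) + (51 - 1*(-68)) = -93*(-43) + (51 - 1*(-68)) = 3999 + (51 + 68) = 3999 + 119 = 4118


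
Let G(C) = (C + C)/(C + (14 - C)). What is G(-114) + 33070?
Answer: 231376/7 ≈ 33054.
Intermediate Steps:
G(C) = C/7 (G(C) = (2*C)/14 = (2*C)*(1/14) = C/7)
G(-114) + 33070 = (⅐)*(-114) + 33070 = -114/7 + 33070 = 231376/7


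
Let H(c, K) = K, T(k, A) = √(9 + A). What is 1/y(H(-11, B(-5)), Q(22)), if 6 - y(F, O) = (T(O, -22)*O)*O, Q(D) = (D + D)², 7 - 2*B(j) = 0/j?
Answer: 3/91313453563922 + 937024*I*√13/45656726781961 ≈ 3.2854e-14 + 7.3998e-8*I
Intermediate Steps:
B(j) = 7/2 (B(j) = 7/2 - 0/j = 7/2 - ½*0 = 7/2 + 0 = 7/2)
Q(D) = 4*D² (Q(D) = (2*D)² = 4*D²)
y(F, O) = 6 - I*√13*O² (y(F, O) = 6 - √(9 - 22)*O*O = 6 - √(-13)*O*O = 6 - (I*√13)*O*O = 6 - I*O*√13*O = 6 - I*√13*O²)
1/y(H(-11, B(-5)), Q(22)) = 1/(6 - I*√13*(4*22²)²) = 1/(6 - I*√13*(4*484)²) = 1/(6 - 1*I*√13*1936²) = 1/(6 - 1*I*√13*3748096) = 1/(6 - 3748096*I*√13)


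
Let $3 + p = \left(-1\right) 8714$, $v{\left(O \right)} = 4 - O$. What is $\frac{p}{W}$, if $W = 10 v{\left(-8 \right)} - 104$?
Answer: $- \frac{8717}{16} \approx -544.81$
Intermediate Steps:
$p = -8717$ ($p = -3 - 8714 = -8717$)
$W = 16$ ($W = 10 \left(4 - -8\right) - 104 = 10 \left(4 + 8\right) - 104 = 10 \cdot 12 - 104 = 120 - 104 = 16$)
$\frac{p}{W} = - \frac{8717}{16}$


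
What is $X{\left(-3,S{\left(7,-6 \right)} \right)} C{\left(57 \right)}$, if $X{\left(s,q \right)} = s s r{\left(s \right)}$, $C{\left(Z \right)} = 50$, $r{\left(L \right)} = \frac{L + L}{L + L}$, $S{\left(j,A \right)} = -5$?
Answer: $450$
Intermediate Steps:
$r{\left(L \right)} = 1$ ($r{\left(L \right)} = \frac{2 L}{2 L} = 2 L \frac{1}{2 L} = 1$)
$X{\left(s,q \right)} = s^{2}$ ($X{\left(s,q \right)} = s s 1 = s^{2} \cdot 1 = s^{2}$)
$X{\left(-3,S{\left(7,-6 \right)} \right)} C{\left(57 \right)} = \left(-3\right)^{2} \cdot 50 = 9 \cdot 50 = 450$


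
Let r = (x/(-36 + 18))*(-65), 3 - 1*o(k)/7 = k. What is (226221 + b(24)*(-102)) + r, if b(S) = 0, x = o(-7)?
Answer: 2038264/9 ≈ 2.2647e+5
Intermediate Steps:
o(k) = 21 - 7*k
x = 70 (x = 21 - 7*(-7) = 21 + 49 = 70)
r = 2275/9 (r = (70/(-36 + 18))*(-65) = (70/(-18))*(-65) = (70*(-1/18))*(-65) = -35/9*(-65) = 2275/9 ≈ 252.78)
(226221 + b(24)*(-102)) + r = (226221 + 0*(-102)) + 2275/9 = (226221 + 0) + 2275/9 = 226221 + 2275/9 = 2038264/9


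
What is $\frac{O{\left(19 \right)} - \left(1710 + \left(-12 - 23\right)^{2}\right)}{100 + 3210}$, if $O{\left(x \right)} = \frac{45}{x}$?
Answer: $- \frac{5572}{6289} \approx -0.88599$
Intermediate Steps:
$\frac{O{\left(19 \right)} - \left(1710 + \left(-12 - 23\right)^{2}\right)}{100 + 3210} = \frac{\frac{45}{19} - \left(1710 + \left(-12 - 23\right)^{2}\right)}{100 + 3210} = \frac{45 \cdot \frac{1}{19} - 2935}{3310} = \left(\frac{45}{19} - 2935\right) \frac{1}{3310} = \left(- \frac{55720}{19}\right) \frac{1}{3310} = - \frac{5572}{6289}$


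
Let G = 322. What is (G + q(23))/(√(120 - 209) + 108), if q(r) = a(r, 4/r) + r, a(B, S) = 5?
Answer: 5400/1679 - 50*I*√89/1679 ≈ 3.2162 - 0.28094*I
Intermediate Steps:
q(r) = 5 + r
(G + q(23))/(√(120 - 209) + 108) = (322 + (5 + 23))/(√(120 - 209) + 108) = (322 + 28)/(√(-89) + 108) = 350/(I*√89 + 108) = 350/(108 + I*√89)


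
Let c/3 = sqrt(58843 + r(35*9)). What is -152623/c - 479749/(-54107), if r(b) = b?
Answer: 479749/54107 - 152623*sqrt(59158)/177474 ≈ -200.30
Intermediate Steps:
c = 3*sqrt(59158) (c = 3*sqrt(58843 + 35*9) = 3*sqrt(58843 + 315) = 3*sqrt(59158) ≈ 729.67)
-152623/c - 479749/(-54107) = -152623*sqrt(59158)/177474 - 479749/(-54107) = -152623*sqrt(59158)/177474 - 479749*(-1/54107) = -152623*sqrt(59158)/177474 + 479749/54107 = 479749/54107 - 152623*sqrt(59158)/177474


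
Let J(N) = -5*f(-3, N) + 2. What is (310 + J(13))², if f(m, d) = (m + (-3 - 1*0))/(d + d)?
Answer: 16573041/169 ≈ 98065.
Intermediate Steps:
f(m, d) = (-3 + m)/(2*d) (f(m, d) = (m + (-3 + 0))/((2*d)) = (m - 3)*(1/(2*d)) = (-3 + m)*(1/(2*d)) = (-3 + m)/(2*d))
J(N) = 2 + 15/N (J(N) = -5*(-3 - 3)/(2*N) + 2 = -5*(-6)/(2*N) + 2 = -(-15)/N + 2 = 15/N + 2 = 2 + 15/N)
(310 + J(13))² = (310 + (2 + 15/13))² = (310 + 41/13)² = (4071/13)² = 16573041/169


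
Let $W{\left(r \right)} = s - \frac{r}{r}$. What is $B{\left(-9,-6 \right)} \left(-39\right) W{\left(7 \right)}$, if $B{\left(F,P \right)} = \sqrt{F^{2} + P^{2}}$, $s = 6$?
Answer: $- 585 \sqrt{13} \approx -2109.2$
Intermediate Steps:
$W{\left(r \right)} = 5$ ($W{\left(r \right)} = 6 - \frac{r}{r} = 6 - 1 = 5$)
$B{\left(-9,-6 \right)} \left(-39\right) W{\left(7 \right)} = \sqrt{\left(-9\right)^{2} + \left(-6\right)^{2}} \left(-39\right) 5 = \sqrt{81 + 36} \left(-39\right) 5 = \sqrt{117} \left(-39\right) 5 = 3 \sqrt{13} \left(-39\right) 5 = - 117 \sqrt{13} \cdot 5 = - 585 \sqrt{13}$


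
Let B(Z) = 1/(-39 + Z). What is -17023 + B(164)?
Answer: -2127874/125 ≈ -17023.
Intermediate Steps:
-17023 + B(164) = -17023 + 1/(-39 + 164) = -17023 + 1/125 = -2127874/125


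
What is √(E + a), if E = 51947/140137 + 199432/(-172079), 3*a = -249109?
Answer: 2*I*√108646610941982868668662395/72343904469 ≈ 288.16*I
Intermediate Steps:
a = -249109/3 (a = (⅓)*(-249109) = -249109/3 ≈ -83036.)
E = -19008814371/24114634823 (E = 51947*(1/140137) + 199432*(-1/172079) = 51947/140137 - 199432/172079 = -19008814371/24114634823 ≈ -0.78827)
√(E + a) = √(-19008814371/24114634823 - 249109/3) = √(-6007229592565820/72343904469) = 2*I*√108646610941982868668662395/72343904469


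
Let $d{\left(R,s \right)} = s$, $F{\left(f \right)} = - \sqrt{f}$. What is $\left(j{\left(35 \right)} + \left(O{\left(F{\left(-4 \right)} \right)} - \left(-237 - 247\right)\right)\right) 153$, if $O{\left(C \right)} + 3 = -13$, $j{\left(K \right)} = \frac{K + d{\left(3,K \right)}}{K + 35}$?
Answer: $71757$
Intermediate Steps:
$j{\left(K \right)} = \frac{2 K}{35 + K}$ ($j{\left(K \right)} = \frac{K + K}{K + 35} = \frac{2 K}{35 + K}$)
$O{\left(C \right)} = -16$ ($O{\left(C \right)} = -3 - 13 = -16$)
$\left(j{\left(35 \right)} + \left(O{\left(F{\left(-4 \right)} \right)} - \left(-237 - 247\right)\right)\right) 153 = \left(2 \cdot 35 \frac{1}{35 + 35} - -468\right) 153 = \left(2 \cdot 35 \cdot \frac{1}{70} - -468\right) 153 = \left(2 \cdot 35 \cdot \frac{1}{70} + \left(-16 + 484\right)\right) 153 = \left(1 + 468\right) 153 = 469 \cdot 153 = 71757$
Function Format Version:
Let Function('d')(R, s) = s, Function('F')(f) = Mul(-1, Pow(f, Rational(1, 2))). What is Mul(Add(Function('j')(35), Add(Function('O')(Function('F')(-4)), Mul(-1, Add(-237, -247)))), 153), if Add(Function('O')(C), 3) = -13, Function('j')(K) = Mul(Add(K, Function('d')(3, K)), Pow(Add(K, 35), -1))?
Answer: 71757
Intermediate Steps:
Function('j')(K) = Mul(2, K, Pow(Add(35, K), -1)) (Function('j')(K) = Mul(Add(K, K), Pow(Add(K, 35), -1)) = Mul(Mul(2, K), Pow(Add(35, K), -1)) = Mul(2, K, Pow(Add(35, K), -1)))
Function('O')(C) = -16 (Function('O')(C) = Add(-3, -13) = -16)
Mul(Add(Function('j')(35), Add(Function('O')(Function('F')(-4)), Mul(-1, Add(-237, -247)))), 153) = Mul(Add(Mul(2, 35, Pow(Add(35, 35), -1)), Add(-16, Mul(-1, Add(-237, -247)))), 153) = Mul(Add(Mul(2, 35, Pow(70, -1)), Add(-16, Mul(-1, -484))), 153) = Mul(Add(Mul(2, 35, Rational(1, 70)), Add(-16, 484)), 153) = Mul(Add(1, 468), 153) = Mul(469, 153) = 71757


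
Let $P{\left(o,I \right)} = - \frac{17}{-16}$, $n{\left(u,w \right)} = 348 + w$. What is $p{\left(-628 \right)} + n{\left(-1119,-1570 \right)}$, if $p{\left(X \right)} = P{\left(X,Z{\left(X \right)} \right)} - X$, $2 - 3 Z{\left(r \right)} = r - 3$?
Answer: $- \frac{9487}{16} \approx -592.94$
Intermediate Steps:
$Z{\left(r \right)} = \frac{5}{3} - \frac{r}{3}$ ($Z{\left(r \right)} = \frac{2}{3} - \frac{r - 3}{3} = \frac{2}{3} - \frac{-3 + r}{3} = \frac{2}{3} - \left(-1 + \frac{r}{3}\right) = \frac{5}{3} - \frac{r}{3}$)
$P{\left(o,I \right)} = \frac{17}{16}$ ($P{\left(o,I \right)} = \left(-17\right) \left(- \frac{1}{16}\right) = \frac{17}{16}$)
$p{\left(X \right)} = \frac{17}{16} - X$
$p{\left(-628 \right)} + n{\left(-1119,-1570 \right)} = \left(\frac{17}{16} - -628\right) + \left(348 - 1570\right) = \left(\frac{17}{16} + 628\right) - 1222 = \frac{10065}{16} - 1222 = - \frac{9487}{16}$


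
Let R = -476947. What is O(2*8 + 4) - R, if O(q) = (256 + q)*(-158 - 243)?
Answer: 366271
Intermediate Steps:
O(q) = -102656 - 401*q (O(q) = (256 + q)*(-401) = -102656 - 401*q)
O(2*8 + 4) - R = (-102656 - 401*(2*8 + 4)) - 1*(-476947) = (-102656 - 401*(16 + 4)) + 476947 = (-102656 - 401*20) + 476947 = (-102656 - 8020) + 476947 = -110676 + 476947 = 366271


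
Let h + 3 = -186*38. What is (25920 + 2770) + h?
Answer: 21619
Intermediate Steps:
h = -7071 (h = -3 - 186*38 = -3 - 7068 = -7071)
(25920 + 2770) + h = (25920 + 2770) - 7071 = 28690 - 7071 = 21619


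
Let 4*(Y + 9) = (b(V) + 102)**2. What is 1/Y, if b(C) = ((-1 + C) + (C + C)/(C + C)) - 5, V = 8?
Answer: 4/10989 ≈ 0.00036400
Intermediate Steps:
b(C) = -5 + C (b(C) = ((-1 + C) + (2*C)/((2*C))) - 5 = ((-1 + C) + (2*C)*(1/(2*C))) - 5 = ((-1 + C) + 1) - 5 = C - 5 = -5 + C)
Y = 10989/4 (Y = -9 + ((-5 + 8) + 102)**2/4 = -9 + (3 + 102)**2/4 = -9 + (1/4)*105**2 = -9 + (1/4)*11025 = -9 + 11025/4 = 10989/4 ≈ 2747.3)
1/Y = 1/(10989/4) = 4/10989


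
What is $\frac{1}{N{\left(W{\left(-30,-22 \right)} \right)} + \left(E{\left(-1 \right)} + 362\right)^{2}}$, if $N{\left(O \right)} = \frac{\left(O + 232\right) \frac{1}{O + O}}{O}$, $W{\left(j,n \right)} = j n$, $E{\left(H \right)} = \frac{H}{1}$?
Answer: $\frac{217800}{28383914023} \approx 7.6734 \cdot 10^{-6}$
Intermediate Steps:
$E{\left(H \right)} = H$ ($E{\left(H \right)} = H 1 = H$)
$N{\left(O \right)} = \frac{232 + O}{2 O^{2}}$ ($N{\left(O \right)} = \frac{\left(232 + O\right) \frac{1}{2 O}}{O} = \frac{\frac{1}{2} \frac{1}{O} \left(232 + O\right)}{O} = \frac{232 + O}{2 O^{2}}$)
$\frac{1}{N{\left(W{\left(-30,-22 \right)} \right)} + \left(E{\left(-1 \right)} + 362\right)^{2}} = \frac{1}{\frac{232 - -660}{2 \cdot 435600} + \left(-1 + 362\right)^{2}} = \frac{1}{\frac{232 + 660}{2 \cdot 435600} + 361^{2}} = \frac{1}{\frac{1}{2} \cdot \frac{1}{435600} \cdot 892 + 130321} = \frac{1}{\frac{223}{217800} + 130321} = \frac{1}{\frac{28383914023}{217800}} = \frac{217800}{28383914023}$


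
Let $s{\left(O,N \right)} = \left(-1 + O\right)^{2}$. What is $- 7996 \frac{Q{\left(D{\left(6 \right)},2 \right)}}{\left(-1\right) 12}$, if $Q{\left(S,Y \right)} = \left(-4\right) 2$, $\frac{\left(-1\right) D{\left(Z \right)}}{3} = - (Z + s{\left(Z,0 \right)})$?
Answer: $- \frac{15992}{3} \approx -5330.7$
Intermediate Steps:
$D{\left(Z \right)} = 3 Z + 3 \left(-1 + Z\right)^{2}$ ($D{\left(Z \right)} = - 3 \left(- (Z + \left(-1 + Z\right)^{2})\right) = - 3 \left(- Z - \left(-1 + Z\right)^{2}\right) = 3 Z + 3 \left(-1 + Z\right)^{2}$)
$Q{\left(S,Y \right)} = -8$
$- 7996 \frac{Q{\left(D{\left(6 \right)},2 \right)}}{\left(-1\right) 12} = - 7996 \left(- \frac{8}{\left(-1\right) 12}\right) = - 7996 \left(- \frac{8}{-12}\right) = - 7996 \left(\left(-8\right) \left(- \frac{1}{12}\right)\right) = \left(-7996\right) \frac{2}{3} = - \frac{15992}{3}$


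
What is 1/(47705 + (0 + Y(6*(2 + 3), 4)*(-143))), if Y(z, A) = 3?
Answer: 1/47276 ≈ 2.1152e-5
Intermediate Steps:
1/(47705 + (0 + Y(6*(2 + 3), 4)*(-143))) = 1/(47705 + (0 + 3*(-143))) = 1/(47705 + (0 - 429)) = 1/(47705 - 429) = 1/47276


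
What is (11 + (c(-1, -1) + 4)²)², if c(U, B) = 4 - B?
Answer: 8464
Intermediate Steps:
(11 + (c(-1, -1) + 4)²)² = (11 + ((4 - 1*(-1)) + 4)²)² = (11 + ((4 + 1) + 4)²)² = (11 + (5 + 4)²)² = (11 + 9²)² = (11 + 81)² = 92² = 8464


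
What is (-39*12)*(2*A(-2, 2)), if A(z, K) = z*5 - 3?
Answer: 12168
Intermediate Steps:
A(z, K) = -3 + 5*z (A(z, K) = 5*z - 3 = -3 + 5*z)
(-39*12)*(2*A(-2, 2)) = (-39*12)*(2*(-3 + 5*(-2))) = -936*(-3 - 10) = -936*(-13) = -468*(-26) = 12168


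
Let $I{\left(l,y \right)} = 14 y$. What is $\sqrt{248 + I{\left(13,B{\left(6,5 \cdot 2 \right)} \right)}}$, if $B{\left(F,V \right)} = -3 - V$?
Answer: $\sqrt{66} \approx 8.124$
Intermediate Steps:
$\sqrt{248 + I{\left(13,B{\left(6,5 \cdot 2 \right)} \right)}} = \sqrt{248 + 14 \left(-3 - 5 \cdot 2\right)} = \sqrt{248 + 14 \left(-3 - 10\right)} = \sqrt{248 + 14 \left(-13\right)} = \sqrt{248 - 182} = \sqrt{66}$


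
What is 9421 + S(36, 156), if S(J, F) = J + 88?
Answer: 9545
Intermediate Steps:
S(J, F) = 88 + J
9421 + S(36, 156) = 9421 + (88 + 36) = 9421 + 124 = 9545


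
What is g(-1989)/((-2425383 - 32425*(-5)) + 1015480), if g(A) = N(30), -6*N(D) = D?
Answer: 5/1247778 ≈ 4.0071e-6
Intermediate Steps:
N(D) = -D/6
g(A) = -5 (g(A) = -⅙*30 = -5)
g(-1989)/((-2425383 - 32425*(-5)) + 1015480) = -5/((-2425383 - 32425*(-5)) + 1015480) = -5/((-2425383 + 162125) + 1015480) = -5/(-2263258 + 1015480) = -5/(-1247778) = -5*(-1/1247778) = 5/1247778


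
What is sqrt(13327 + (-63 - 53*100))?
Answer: 2*sqrt(1991) ≈ 89.241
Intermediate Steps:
sqrt(13327 + (-63 - 53*100)) = sqrt(13327 + (-63 - 5300)) = sqrt(13327 - 5363) = sqrt(7964) = 2*sqrt(1991)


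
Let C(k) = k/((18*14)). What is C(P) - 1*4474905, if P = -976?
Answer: -281919259/63 ≈ -4.4749e+6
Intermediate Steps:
C(k) = k/252
C(P) - 1*4474905 = (1/252)*(-976) - 1*4474905 = -244/63 - 4474905 = -281919259/63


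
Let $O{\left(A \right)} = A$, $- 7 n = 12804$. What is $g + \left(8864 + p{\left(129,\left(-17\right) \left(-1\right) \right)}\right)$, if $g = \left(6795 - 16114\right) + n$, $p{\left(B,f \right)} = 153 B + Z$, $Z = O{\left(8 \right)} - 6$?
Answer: $\frac{122184}{7} \approx 17455.0$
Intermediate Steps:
$n = - \frac{12804}{7}$ ($n = \left(- \frac{1}{7}\right) 12804 = - \frac{12804}{7} \approx -1829.1$)
$Z = 2$ ($Z = 8 - 6 = 2$)
$p{\left(B,f \right)} = 2 + 153 B$ ($p{\left(B,f \right)} = 153 B + 2 = 2 + 153 B$)
$g = - \frac{78037}{7}$ ($g = \left(6795 - 16114\right) - \frac{12804}{7} = -9319 - \frac{12804}{7} = - \frac{78037}{7} \approx -11148.0$)
$g + \left(8864 + p{\left(129,\left(-17\right) \left(-1\right) \right)}\right) = - \frac{78037}{7} + \left(8864 + \left(2 + 153 \cdot 129\right)\right) = - \frac{78037}{7} + \left(8864 + \left(2 + 19737\right)\right) = - \frac{78037}{7} + \left(8864 + 19739\right) = - \frac{78037}{7} + 28603 = \frac{122184}{7}$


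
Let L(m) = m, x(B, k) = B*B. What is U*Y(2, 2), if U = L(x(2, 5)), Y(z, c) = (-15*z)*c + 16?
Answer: -176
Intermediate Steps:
Y(z, c) = 16 - 15*c*z (Y(z, c) = -15*c*z + 16 = 16 - 15*c*z)
x(B, k) = B²
U = 4 (U = 2² = 4)
U*Y(2, 2) = 4*(16 - 15*2*2) = 4*(16 - 60) = 4*(-44) = -176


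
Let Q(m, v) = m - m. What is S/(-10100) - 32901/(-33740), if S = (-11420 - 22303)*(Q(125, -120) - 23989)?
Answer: -341183602821/4259675 ≈ -80096.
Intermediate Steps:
Q(m, v) = 0
S = 808981047 (S = (-11420 - 22303)*(0 - 23989) = -33723*(-23989) = 808981047)
S/(-10100) - 32901/(-33740) = 808981047/(-10100) - 32901/(-33740) = 808981047*(-1/10100) - 32901*(-1/33740) = -808981047/10100 + 32901/33740 = -341183602821/4259675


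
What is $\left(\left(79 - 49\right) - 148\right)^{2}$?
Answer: $13924$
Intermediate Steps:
$\left(\left(79 - 49\right) - 148\right)^{2} = \left(30 - 148\right)^{2} = \left(-118\right)^{2} = 13924$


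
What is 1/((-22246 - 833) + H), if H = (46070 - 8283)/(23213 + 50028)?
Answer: -73241/1690291252 ≈ -4.3330e-5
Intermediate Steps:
H = 37787/73241 ≈ 0.51593
1/((-22246 - 833) + H) = 1/((-22246 - 833) + 37787/73241) = 1/(-23079 + 37787/73241) = 1/(-1690291252/73241) = -73241/1690291252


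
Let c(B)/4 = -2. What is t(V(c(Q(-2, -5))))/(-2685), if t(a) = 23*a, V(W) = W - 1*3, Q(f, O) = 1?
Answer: 253/2685 ≈ 0.094227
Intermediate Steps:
c(B) = -8 (c(B) = 4*(-2) = -8)
V(W) = -3 + W (V(W) = W - 3 = -3 + W)
t(V(c(Q(-2, -5))))/(-2685) = (23*(-3 - 8))/(-2685) = (23*(-11))*(-1/2685) = -253*(-1/2685) = 253/2685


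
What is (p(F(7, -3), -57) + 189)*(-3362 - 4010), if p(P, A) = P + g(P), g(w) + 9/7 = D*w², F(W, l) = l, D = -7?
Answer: -6280944/7 ≈ -8.9728e+5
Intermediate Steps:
g(w) = -9/7 - 7*w²
p(P, A) = -9/7 + P - 7*P² (p(P, A) = P + (-9/7 - 7*P²) = -9/7 + P - 7*P²)
(p(F(7, -3), -57) + 189)*(-3362 - 4010) = ((-9/7 - 3 - 7*(-3)²) + 189)*(-3362 - 4010) = ((-9/7 - 3 - 7*9) + 189)*(-7372) = ((-9/7 - 3 - 63) + 189)*(-7372) = (-471/7 + 189)*(-7372) = (852/7)*(-7372) = -6280944/7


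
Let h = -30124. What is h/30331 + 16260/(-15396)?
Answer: -79747597/38914673 ≈ -2.0493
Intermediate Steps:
h/30331 + 16260/(-15396) = -30124/30331 + 16260/(-15396) = -30124*1/30331 + 16260*(-1/15396) = -30124/30331 - 1355/1283 = -79747597/38914673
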